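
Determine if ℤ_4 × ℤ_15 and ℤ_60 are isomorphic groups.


Comparing ℤ_4 × ℤ_15 and ℤ_60:
gcd(4,15) = 1, so ℤ_4 × ℤ_15 ≅ ℤ_60 (CRT)

Yes, ℤ_4 × ℤ_15 ≅ ℤ_60


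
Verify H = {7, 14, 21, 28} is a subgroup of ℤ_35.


Subgroup test for H = {7, 14, 21, 28} in (ℤ_35, +):
(1) 0 ∈ H? No
(2) Closure: for all a,b ∈ H, (a+b) mod 35 ∈ H? No  [counterexample: 7 + 28 = 0 ∉ H]
(3) Inverses: for all a ∈ H, -a mod 35 ∈ H? Yes

No, H is not a subgroup of ℤ_35


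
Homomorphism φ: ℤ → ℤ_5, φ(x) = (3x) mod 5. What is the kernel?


Kernel = preimage of identity
ker(φ) = {x ∈ ℤ : 3x ≡ 0 (mod 5)}. gcd(3,5) = 1, so 3x ≡ 0 (mod 5) ⟺ x ≡ 0 (mod 5/1 = 5). Hence ker(φ) = 5ℤ

ker(φ) = 5ℤ


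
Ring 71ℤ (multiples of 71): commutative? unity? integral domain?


71ℤ is a commutative ring under +,× but has no multiplicative identity (1 ∉ 71ℤ); it has no zero divisors, but without unity it is not an integral domain
Commutative: Yes
Integral domain: No
Has unity: No

71ℤ (multiples of 71): Commutative=Yes, Unity=No


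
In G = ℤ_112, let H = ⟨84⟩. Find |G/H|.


|⟨84⟩| = n / gcd(84, 112) = 112 / 28 = 4
H is normal (ℤ_112 is abelian).
|G/H| = |G| / |H| = 112 / 4 = 28

|G/H| = 28


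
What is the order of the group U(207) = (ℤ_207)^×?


U(n) is the group of units mod n; |U(n)| = φ(n)
|U(207)| = φ(207) = 132

|U(207) = (ℤ_207)^×| = 132


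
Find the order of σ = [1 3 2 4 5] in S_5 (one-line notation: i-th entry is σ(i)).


Cycle decomposition: (2 3)
Cycle lengths: 2
Order = lcm(2) = 2

ord(σ) = 2


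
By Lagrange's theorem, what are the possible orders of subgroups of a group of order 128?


Lagrange's theorem: |H| divides |G|
|G| = 128
Divisors of 128: 1, 2, 4, 8, 16, 32, 64, 128

Possible subgroup orders: {1, 2, 4, 8, 16, 32, 64, 128}


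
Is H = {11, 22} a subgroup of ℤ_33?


Subgroup test for H = {11, 22} in (ℤ_33, +):
(1) 0 ∈ H? No
(2) Closure: for all a,b ∈ H, (a+b) mod 33 ∈ H? No  [counterexample: 11 + 22 = 0 ∉ H]
(3) Inverses: for all a ∈ H, -a mod 33 ∈ H? Yes

No, H is not a subgroup of ℤ_33


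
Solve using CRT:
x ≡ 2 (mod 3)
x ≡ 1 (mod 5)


m₁ = 3, m₂ = 5, gcd = 1, so CRT applies. M = m₁·m₂ = 15
Let M₁ = M/m₁ = 5, M₂ = M/m₂ = 3
Find y₁ ≡ M₁⁻¹ (mod m₁): 5⁻¹ ≡ 2 (mod 3)
Find y₂ ≡ M₂⁻¹ (mod m₂): 3⁻¹ ≡ 2 (mod 5)
x = a₁·M₁·y₁ + a₂·M₂·y₂ = 2·5·2 + 1·3·2 = 26
Reduce mod 15: x ≡ 11
Check: 11 mod 3 = 2 ✓, 11 mod 5 = 1 ✓

x ≡ 11 (mod 15)


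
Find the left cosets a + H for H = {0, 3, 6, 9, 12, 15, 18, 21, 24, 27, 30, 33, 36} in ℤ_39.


H = {0, 3, 6, 9, 12, 15, 18, 21, 24, 27, 30, 33, 36}, |H| = 13
Number of cosets = |G|/|H| = 39/13 = 3
0 + H = {0, 3, 6, 9, 12, 15, 18, 21, 24, 27, 30, 33, 36}
1 + H = {1, 4, 7, 10, 13, 16, 19, 22, 25, 28, 31, 34, 37}
2 + H = {2, 5, 8, 11, 14, 17, 20, 23, 26, 29, 32, 35, 38}

Cosets: 0+H={0,3,6,9,12,15,18,21,24,27,30,33,36}; 1+H={1,4,7,10,13,16,19,22,25,28,31,34,37}; 2+H={2,5,8,11,14,17,20,23,26,29,32,35,38}


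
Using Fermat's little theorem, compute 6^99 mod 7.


Fermat's little theorem: if p is prime and gcd(a,p)=1, then a^(p-1) ≡ 1 (mod p)
p = 7 is prime, gcd(6,7) = 1
Reduce exponent: 99 mod 6 = 3
So 6^99 ≡ 6^3 (mod 7)
6^3 mod 7 = 6

6^99 ≡ 6 (mod 7)


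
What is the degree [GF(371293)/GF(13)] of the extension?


GF(371293) = GF(13^5), so the extension degree is 5

[GF(371293)/GF(13)] = 5


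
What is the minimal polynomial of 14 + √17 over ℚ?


Let α = 14 + √17. Then α - 14 = √17, so (α - 14)² = 17, giving α² - 28α + 179 = 0. Degree 2 and α ∉ ℚ, so this is the minimal polynomial.

Minimal polynomial: x² - 28x + 179


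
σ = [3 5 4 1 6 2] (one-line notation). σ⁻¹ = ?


To find σ⁻¹, swap domain and range:
σ(1) = 3 → σ⁻¹(3) = 1
σ(2) = 5 → σ⁻¹(5) = 2
σ(3) = 4 → σ⁻¹(4) = 3
σ(4) = 1 → σ⁻¹(1) = 4
σ(5) = 6 → σ⁻¹(6) = 5
σ(6) = 2 → σ⁻¹(2) = 6

σ⁻¹ = [4 6 1 3 2 5]


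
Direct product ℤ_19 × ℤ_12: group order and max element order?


|ℤ_19 × ℤ_12| = 19 × 12 = 228
Max element order = lcm(19,12) = 228
Cyclic? Yes (gcd=1)

|ℤ_19×ℤ_12| = 228, max element order = 228


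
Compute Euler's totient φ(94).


Factor n: 94 = 2 × 47
φ(n) = n · ∏(1 - 1/p) over distinct primes p | n
φ(94) = 94 · (1 - 1/2) · (1 - 1/47) = 46

φ(94) = 46


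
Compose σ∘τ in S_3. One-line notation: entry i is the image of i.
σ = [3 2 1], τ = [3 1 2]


σ∘τ: apply τ first, then σ
1 →τ 3 →σ 1
2 →τ 1 →σ 3
3 →τ 2 →σ 2

σ∘τ = [1 3 2]


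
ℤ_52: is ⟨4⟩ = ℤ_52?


g generates ℤ_n iff gcd(g, n) = 1
gcd(4, 52) = 4
Since gcd = 4 ≠ 1, ⟨4⟩ has order 13 < 52, so 4 is not a generator.

No, 4 does not generate ℤ_52


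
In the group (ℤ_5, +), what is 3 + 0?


Operation: addition mod 5
3 + 0 = (a + b) mod 5 with a = 3, b = 0

3 + 0 = 3


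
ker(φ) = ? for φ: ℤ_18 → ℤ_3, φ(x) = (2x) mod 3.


Kernel = preimage of identity
ker(φ) = {x ∈ ℤ_18 : 2x ≡ 0 (mod 3)}. Since 3 | 18, φ is well-defined. The kernel is the cyclic subgroup ⟨3⟩ of ℤ_18 (order 6), i.e. {0, 3, 6, 9, 12, 15}

ker(φ) = {0, 3, 6, 9, 12, 15}


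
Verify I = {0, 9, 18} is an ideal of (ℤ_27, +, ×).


Check ideal conditions for I = {0, 9, 18} in ℤ_27:
(1) I is an additive subgroup? Yes
(2) For r ∈ ℤ_27 and a ∈ I: r·a ∈ I? Yes

Yes, I is an ideal of ℤ_27


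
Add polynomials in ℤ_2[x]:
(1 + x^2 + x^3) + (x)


Add coefficients mod 2:
x^0: 1 + 0 = 1 (mod 2)
x^1: 0 + 1 = 1 (mod 2)
x^2: 1 + 0 = 1 (mod 2)
x^3: 1 + 0 = 1 (mod 2)
Result: 1 + x + x^2 + x^3

f + g = 1 + x + x^2 + x^3


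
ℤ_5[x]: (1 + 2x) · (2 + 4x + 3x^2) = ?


Expand and collect like terms; reduce coefficients mod 5:
x^0: 1·2 = 2 ≡ 2 (mod 5)
x^1: 1·4 + 2·2 = 8 ≡ 3 (mod 5)
x^2: 1·3 + 2·4 = 11 ≡ 1 (mod 5)
x^3: 2·3 = 6 ≡ 1 (mod 5)
Result: 2 + 3x + x^2 + x^3

f · g = 2 + 3x + x^2 + x^3


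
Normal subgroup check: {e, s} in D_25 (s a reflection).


H = {e, s} in D_25 (s a reflection)
r·s·r⁻¹ = sr⁻² ≠ s for n ≥ 3, so {e, s} is not closed under conjugation

No, not a normal subgroup


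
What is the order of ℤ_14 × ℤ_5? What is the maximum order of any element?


|ℤ_14 × ℤ_5| = 14 × 5 = 70
Max element order = lcm(14,5) = 70
Cyclic? Yes (gcd=1)

|ℤ_14×ℤ_5| = 70, max element order = 70


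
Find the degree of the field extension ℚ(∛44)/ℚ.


∛44 has minimal polynomial x³ - 44 (irreducible over ℚ since 44 is not a perfect cube)

[ℚ(∛44)/ℚ] = 3


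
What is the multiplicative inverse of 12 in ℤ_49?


Use the extended Euclidean algorithm to write 1 = 12·s + 49·t; then s mod 49 is the inverse.
Euclidean algorithm:
  12 = 0·49 + 12
  49 = 4·12 + 1
  12 = 12·1 + 0
gcd(12,49) = 1
Back-substitution gives: 12·(-4) + 49·(1) = 1
So 12⁻¹ ≡ -4 ≡ 45 (mod 49)
Check: 12 × 45 = 540 ≡ 1 (mod 49) ✓

12⁻¹ ≡ 45 (mod 49)


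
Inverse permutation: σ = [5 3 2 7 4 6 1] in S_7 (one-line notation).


To find σ⁻¹, swap domain and range:
σ(1) = 5 → σ⁻¹(5) = 1
σ(2) = 3 → σ⁻¹(3) = 2
σ(3) = 2 → σ⁻¹(2) = 3
σ(4) = 7 → σ⁻¹(7) = 4
σ(5) = 4 → σ⁻¹(4) = 5
σ(6) = 6 → σ⁻¹(6) = 6
σ(7) = 1 → σ⁻¹(1) = 7

σ⁻¹ = [7 3 2 5 1 6 4]


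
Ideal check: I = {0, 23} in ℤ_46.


Check ideal conditions for I = {0, 23} in ℤ_46:
(1) I is an additive subgroup? Yes
(2) For r ∈ ℤ_46 and a ∈ I: r·a ∈ I? Yes

Yes, I is an ideal of ℤ_46


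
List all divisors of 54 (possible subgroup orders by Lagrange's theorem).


Lagrange's theorem: |H| divides |G|
|G| = 54
Divisors of 54: 1, 2, 3, 6, 9, 18, 27, 54

Possible subgroup orders: {1, 2, 3, 6, 9, 18, 27, 54}


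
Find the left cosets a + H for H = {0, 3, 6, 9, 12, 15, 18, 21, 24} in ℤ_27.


H = {0, 3, 6, 9, 12, 15, 18, 21, 24}, |H| = 9
Number of cosets = |G|/|H| = 27/9 = 3
0 + H = {0, 3, 6, 9, 12, 15, 18, 21, 24}
1 + H = {1, 4, 7, 10, 13, 16, 19, 22, 25}
2 + H = {2, 5, 8, 11, 14, 17, 20, 23, 26}

Cosets: 0+H={0,3,6,9,12,15,18,21,24}; 1+H={1,4,7,10,13,16,19,22,25}; 2+H={2,5,8,11,14,17,20,23,26}


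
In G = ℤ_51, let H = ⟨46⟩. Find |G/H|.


|⟨46⟩| = n / gcd(46, 51) = 51 / 1 = 51
H is normal (ℤ_51 is abelian).
|G/H| = |G| / |H| = 51 / 51 = 1

|G/H| = 1


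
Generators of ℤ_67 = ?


g generates ℤ_n iff gcd(g,n) = 1
Prime factors of 67: 67
Generators are g ∈ {1,...,66} not divisible by any of these primes.
Generators: {1, 2, 3, 4, 5, 6, 7, 8, 9, 10, 11, 12, 13, 14, 15, 16, 17, 18, 19, 20, 21, 22, 23, 24, 25, 26, 27, 28, 29, 30, 31, 32, 33, 34, 35, 36, 37, 38, 39, 40, 41, 42, 43, 44, 45, 46, 47, 48, 49, 50, 51, 52, 53, 54, 55, 56, 57, 58, 59, 60, 61, 62, 63, 64, 65, 66}
Number of generators = φ(67) = 66

Generators of ℤ_67 = {1, 2, 3, 4, 5, 6, 7, 8, 9, 10, 11, 12, 13, 14, 15, 16, 17, 18, 19, 20, 21, 22, 23, 24, 25, 26, 27, 28, 29, 30, 31, 32, 33, 34, 35, 36, 37, 38, 39, 40, 41, 42, 43, 44, 45, 46, 47, 48, 49, 50, 51, 52, 53, 54, 55, 56, 57, 58, 59, 60, 61, 62, 63, 64, 65, 66}


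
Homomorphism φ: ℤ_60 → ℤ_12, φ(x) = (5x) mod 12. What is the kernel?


Kernel = preimage of identity
ker(φ) = {x ∈ ℤ_60 : 5x ≡ 0 (mod 12)}. Since 12 | 60, φ is well-defined. The kernel is the cyclic subgroup ⟨12⟩ of ℤ_60 (order 5), i.e. {0, 12, 24, 36, 48}

ker(φ) = {0, 12, 24, 36, 48}


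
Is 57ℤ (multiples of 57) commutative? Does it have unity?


57ℤ is a commutative ring under +,× but has no multiplicative identity (1 ∉ 57ℤ); it has no zero divisors, but without unity it is not an integral domain
Commutative: Yes
Integral domain: No
Has unity: No

57ℤ (multiples of 57): Commutative=Yes, Unity=No


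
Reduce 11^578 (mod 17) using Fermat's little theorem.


Fermat's little theorem: if p is prime and gcd(a,p)=1, then a^(p-1) ≡ 1 (mod p)
p = 17 is prime, gcd(11,17) = 1
Reduce exponent: 578 mod 16 = 2
So 11^578 ≡ 11^2 (mod 17)
11^2 mod 17 = 2

11^578 ≡ 2 (mod 17)


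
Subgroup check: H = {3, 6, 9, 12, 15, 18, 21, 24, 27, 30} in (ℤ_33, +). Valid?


Subgroup test for H = {3, 6, 9, 12, 15, 18, 21, 24, 27, 30} in (ℤ_33, +):
(1) 0 ∈ H? No
(2) Closure: for all a,b ∈ H, (a+b) mod 33 ∈ H? No  [counterexample: 3 + 30 = 0 ∉ H]
(3) Inverses: for all a ∈ H, -a mod 33 ∈ H? Yes

No, H is not a subgroup of ℤ_33


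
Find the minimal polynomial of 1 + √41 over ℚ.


Let α = 1 + √41. Then α - 1 = √41, so (α - 1)² = 41, giving α² - 2α - 40 = 0. Degree 2 and α ∉ ℚ, so this is the minimal polynomial.

Minimal polynomial: x² - 2x - 40


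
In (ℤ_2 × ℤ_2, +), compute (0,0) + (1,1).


Operation: componentwise addition mod (2, 2)
(0,0) + (1,1) = ((a₁+b₁) mod 2, (a₂+b₂) mod 2) with a = (0,0), b = (1,1)

(0,0) + (1,1) = (1,1)


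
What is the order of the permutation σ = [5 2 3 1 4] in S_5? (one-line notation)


Cycle decomposition: (1 5 4)
Cycle lengths: 3
Order = lcm(3) = 3

ord(σ) = 3


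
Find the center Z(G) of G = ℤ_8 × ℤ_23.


Z(G) = {g ∈ G | gx = xg for all x ∈ G}
Direct product of abelian groups is abelian, so Z(G) = G

Z(ℤ_8 × ℤ_23) = ℤ_8 × ℤ_23


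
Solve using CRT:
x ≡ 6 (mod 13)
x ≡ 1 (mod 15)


m₁ = 13, m₂ = 15, gcd = 1, so CRT applies. M = m₁·m₂ = 195
Let M₁ = M/m₁ = 15, M₂ = M/m₂ = 13
Find y₁ ≡ M₁⁻¹ (mod m₁): 15⁻¹ ≡ 7 (mod 13)
Find y₂ ≡ M₂⁻¹ (mod m₂): 13⁻¹ ≡ 7 (mod 15)
x = a₁·M₁·y₁ + a₂·M₂·y₂ = 6·15·7 + 1·13·7 = 721
Reduce mod 195: x ≡ 136
Check: 136 mod 13 = 6 ✓, 136 mod 15 = 1 ✓

x ≡ 136 (mod 195)


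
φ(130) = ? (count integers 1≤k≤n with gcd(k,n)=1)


Factor n: 130 = 2 × 5 × 13
φ(n) = n · ∏(1 - 1/p) over distinct primes p | n
φ(130) = 130 · (1 - 1/2) · (1 - 1/5) · (1 - 1/13) = 48

φ(130) = 48


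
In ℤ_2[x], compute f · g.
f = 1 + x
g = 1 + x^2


Expand and collect like terms; reduce coefficients mod 2:
x^0: 1·1 = 1 ≡ 1 (mod 2)
x^1: 1·0 + 1·1 = 1 ≡ 1 (mod 2)
x^2: 1·1 + 1·0 = 1 ≡ 1 (mod 2)
x^3: 1·1 = 1 ≡ 1 (mod 2)
Result: 1 + x + x^2 + x^3

f · g = 1 + x + x^2 + x^3


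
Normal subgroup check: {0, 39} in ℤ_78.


H = {0, 39} in ℤ_78
ℤ_78 is abelian; every subgroup of an abelian group is normal

Yes, normal subgroup


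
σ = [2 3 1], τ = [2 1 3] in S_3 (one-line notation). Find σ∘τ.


σ∘τ: apply τ first, then σ
1 →τ 2 →σ 3
2 →τ 1 →σ 2
3 →τ 3 →σ 1

σ∘τ = [3 2 1]


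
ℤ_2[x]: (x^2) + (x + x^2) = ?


Add coefficients mod 2:
x^0: 0 + 0 = 0 (mod 2)
x^1: 0 + 1 = 1 (mod 2)
x^2: 1 + 1 = 0 (mod 2)
Result: x

f + g = x


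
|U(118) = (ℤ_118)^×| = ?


U(n) is the group of units mod n; |U(n)| = φ(n)
|U(118)| = φ(118) = 58

|U(118) = (ℤ_118)^×| = 58


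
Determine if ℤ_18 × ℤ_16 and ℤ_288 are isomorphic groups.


Comparing ℤ_18 × ℤ_16 and ℤ_288:
gcd(18,16) = 2 ≠ 1. Max element order in ℤ_18×ℤ_16 is lcm(18,16) = 144 < 288, so it has no element of order 288

No, ℤ_18 × ℤ_16 ≇ ℤ_288


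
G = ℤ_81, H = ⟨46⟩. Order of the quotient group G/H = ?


|⟨46⟩| = n / gcd(46, 81) = 81 / 1 = 81
H is normal (ℤ_81 is abelian).
|G/H| = |G| / |H| = 81 / 81 = 1

|G/H| = 1


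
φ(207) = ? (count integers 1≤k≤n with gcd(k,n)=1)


Factor n: 207 = 3^2 × 23
φ(n) = n · ∏(1 - 1/p) over distinct primes p | n
φ(207) = 207 · (1 - 1/3) · (1 - 1/23) = 132

φ(207) = 132


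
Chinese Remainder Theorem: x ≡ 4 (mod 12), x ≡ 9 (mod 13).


m₁ = 12, m₂ = 13, gcd = 1, so CRT applies. M = m₁·m₂ = 156
Let M₁ = M/m₁ = 13, M₂ = M/m₂ = 12
Find y₁ ≡ M₁⁻¹ (mod m₁): 13⁻¹ ≡ 1 (mod 12)
Find y₂ ≡ M₂⁻¹ (mod m₂): 12⁻¹ ≡ 12 (mod 13)
x = a₁·M₁·y₁ + a₂·M₂·y₂ = 4·13·1 + 9·12·12 = 1348
Reduce mod 156: x ≡ 100
Check: 100 mod 12 = 4 ✓, 100 mod 13 = 9 ✓

x ≡ 100 (mod 156)


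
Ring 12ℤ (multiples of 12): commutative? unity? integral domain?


12ℤ is a commutative ring under +,× but has no multiplicative identity (1 ∉ 12ℤ); it has no zero divisors, but without unity it is not an integral domain
Commutative: Yes
Integral domain: No
Has unity: No

12ℤ (multiples of 12): Commutative=Yes, Unity=No


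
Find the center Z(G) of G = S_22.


Z(G) = {g ∈ G | gx = xg for all x ∈ G}
S_n is non-abelian for n ≥ 3; Z(S_22) is trivial

Z(S_22) = {e}


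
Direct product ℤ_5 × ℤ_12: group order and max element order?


|ℤ_5 × ℤ_12| = 5 × 12 = 60
Max element order = lcm(5,12) = 60
Cyclic? Yes (gcd=1)

|ℤ_5×ℤ_12| = 60, max element order = 60


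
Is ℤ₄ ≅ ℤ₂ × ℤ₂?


Comparing ℤ₄ and ℤ₂ × ℤ₂:
ℤ₄ has an element of order 4; ℤ₂×ℤ₂ has exponent 2

No, ℤ₄ ≇ ℤ₂ × ℤ₂


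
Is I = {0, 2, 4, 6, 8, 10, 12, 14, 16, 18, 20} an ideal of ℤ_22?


Check ideal conditions for I = {0, 2, 4, 6, 8, 10, 12, 14, 16, 18, 20} in ℤ_22:
(1) I is an additive subgroup? Yes
(2) For r ∈ ℤ_22 and a ∈ I: r·a ∈ I? Yes

Yes, I is an ideal of ℤ_22


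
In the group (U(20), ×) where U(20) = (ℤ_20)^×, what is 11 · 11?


Operation: multiplication mod 20
11 · 11 = (a × b) mod 20 with a = 11, b = 11

11 · 11 = 1


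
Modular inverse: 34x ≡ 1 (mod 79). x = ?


Use the extended Euclidean algorithm to write 1 = 34·s + 79·t; then s mod 79 is the inverse.
Euclidean algorithm:
  34 = 0·79 + 34
  79 = 2·34 + 11
  34 = 3·11 + 1
  11 = 11·1 + 0
gcd(34,79) = 1
Back-substitution gives: 34·(7) + 79·(-3) = 1
So 34⁻¹ ≡ 7 ≡ 7 (mod 79)
Check: 34 × 7 = 238 ≡ 1 (mod 79) ✓

34⁻¹ ≡ 7 (mod 79)


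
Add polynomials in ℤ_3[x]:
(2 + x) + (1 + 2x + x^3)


Add coefficients mod 3:
x^0: 2 + 1 = 0 (mod 3)
x^1: 1 + 2 = 0 (mod 3)
x^2: 0 + 0 = 0 (mod 3)
x^3: 0 + 1 = 1 (mod 3)
Result: x^3

f + g = x^3


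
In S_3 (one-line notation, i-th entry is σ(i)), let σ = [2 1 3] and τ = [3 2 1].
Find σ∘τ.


σ∘τ: apply τ first, then σ
1 →τ 3 →σ 3
2 →τ 2 →σ 1
3 →τ 1 →σ 2

σ∘τ = [3 1 2]


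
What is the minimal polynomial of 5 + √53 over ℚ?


Let α = 5 + √53. Then α - 5 = √53, so (α - 5)² = 53, giving α² - 10α - 28 = 0. Degree 2 and α ∉ ℚ, so this is the minimal polynomial.

Minimal polynomial: x² - 10x - 28


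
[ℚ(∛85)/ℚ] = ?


∛85 has minimal polynomial x³ - 85 (irreducible over ℚ since 85 is not a perfect cube)

[ℚ(∛85)/ℚ] = 3


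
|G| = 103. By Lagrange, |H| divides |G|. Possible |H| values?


Lagrange's theorem: |H| divides |G|
|G| = 103
Divisors of 103: 1, 103

Possible subgroup orders: {1, 103}


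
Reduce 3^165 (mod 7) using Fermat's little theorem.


Fermat's little theorem: if p is prime and gcd(a,p)=1, then a^(p-1) ≡ 1 (mod p)
p = 7 is prime, gcd(3,7) = 1
Reduce exponent: 165 mod 6 = 3
So 3^165 ≡ 3^3 (mod 7)
3^3 mod 7 = 6

3^165 ≡ 6 (mod 7)


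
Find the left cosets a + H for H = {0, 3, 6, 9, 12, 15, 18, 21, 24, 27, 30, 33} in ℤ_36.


H = {0, 3, 6, 9, 12, 15, 18, 21, 24, 27, 30, 33}, |H| = 12
Number of cosets = |G|/|H| = 36/12 = 3
0 + H = {0, 3, 6, 9, 12, 15, 18, 21, 24, 27, 30, 33}
1 + H = {1, 4, 7, 10, 13, 16, 19, 22, 25, 28, 31, 34}
2 + H = {2, 5, 8, 11, 14, 17, 20, 23, 26, 29, 32, 35}

Cosets: 0+H={0,3,6,9,12,15,18,21,24,27,30,33}; 1+H={1,4,7,10,13,16,19,22,25,28,31,34}; 2+H={2,5,8,11,14,17,20,23,26,29,32,35}


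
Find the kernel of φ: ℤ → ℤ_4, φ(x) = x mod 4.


Kernel = preimage of identity
ker(φ) = {x ∈ ℤ : x ≡ 0 (mod 4)} = 4ℤ = {0, ±4, ±8, ...}

ker(φ) = 4ℤ


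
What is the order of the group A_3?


|A_n| = n!/2 (even permutations)
|A_3| = 3!/2 = 6/2 = 3

|A_3| = 3


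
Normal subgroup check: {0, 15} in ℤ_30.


H = {0, 15} in ℤ_30
ℤ_30 is abelian; every subgroup of an abelian group is normal

Yes, normal subgroup


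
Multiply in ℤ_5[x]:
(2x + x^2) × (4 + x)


Expand and collect like terms; reduce coefficients mod 5:
x^0: 0·4 = 0 ≡ 0 (mod 5)
x^1: 0·1 + 2·4 = 8 ≡ 3 (mod 5)
x^2: 2·1 + 1·4 = 6 ≡ 1 (mod 5)
x^3: 1·1 = 1 ≡ 1 (mod 5)
Result: 3x + x^2 + x^3

f · g = 3x + x^2 + x^3


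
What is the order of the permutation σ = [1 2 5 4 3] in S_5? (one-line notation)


Cycle decomposition: (3 5)
Cycle lengths: 2
Order = lcm(2) = 2

ord(σ) = 2


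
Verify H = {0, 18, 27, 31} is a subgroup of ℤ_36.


Subgroup test for H = {0, 18, 27, 31} in (ℤ_36, +):
(1) 0 ∈ H? Yes
(2) Closure: for all a,b ∈ H, (a+b) mod 36 ∈ H? No  [counterexample: 18 + 27 = 9 ∉ H]
(3) Inverses: for all a ∈ H, -a mod 36 ∈ H? No

No, H is not a subgroup of ℤ_36


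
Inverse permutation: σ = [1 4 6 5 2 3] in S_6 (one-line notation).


To find σ⁻¹, swap domain and range:
σ(1) = 1 → σ⁻¹(1) = 1
σ(2) = 4 → σ⁻¹(4) = 2
σ(3) = 6 → σ⁻¹(6) = 3
σ(4) = 5 → σ⁻¹(5) = 4
σ(5) = 2 → σ⁻¹(2) = 5
σ(6) = 3 → σ⁻¹(3) = 6

σ⁻¹ = [1 5 6 2 4 3]


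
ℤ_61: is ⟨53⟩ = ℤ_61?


g generates ℤ_n iff gcd(g, n) = 1
gcd(53, 61) = 1
Since gcd = 1, 53 is a generator.

Yes, 53 generates ℤ_61


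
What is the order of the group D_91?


|D_n| = 2n (n rotations and n reflections)
|D_91| = 2×91 = 182

|D_91| = 182


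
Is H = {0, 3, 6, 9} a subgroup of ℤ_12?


Subgroup test for H = {0, 3, 6, 9} in (ℤ_12, +):
(1) 0 ∈ H? Yes
(2) Closure: for all a,b ∈ H, (a+b) mod 12 ∈ H? Yes
(3) Inverses: for all a ∈ H, -a mod 12 ∈ H? Yes

Yes, H is a subgroup of ℤ_12


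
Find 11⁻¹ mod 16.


Use the extended Euclidean algorithm to write 1 = 11·s + 16·t; then s mod 16 is the inverse.
Euclidean algorithm:
  11 = 0·16 + 11
  16 = 1·11 + 5
  11 = 2·5 + 1
  5 = 5·1 + 0
gcd(11,16) = 1
Back-substitution gives: 11·(3) + 16·(-2) = 1
So 11⁻¹ ≡ 3 ≡ 3 (mod 16)
Check: 11 × 3 = 33 ≡ 1 (mod 16) ✓

11⁻¹ ≡ 3 (mod 16)


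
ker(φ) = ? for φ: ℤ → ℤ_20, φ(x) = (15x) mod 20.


Kernel = preimage of identity
ker(φ) = {x ∈ ℤ : 15x ≡ 0 (mod 20)}. gcd(15,20) = 5, so 15x ≡ 0 (mod 20) ⟺ x ≡ 0 (mod 20/5 = 4). Hence ker(φ) = 4ℤ

ker(φ) = 4ℤ


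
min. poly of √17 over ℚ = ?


√17 satisfies x² - 17 = 0, irreducible over ℚ since 17 is squarefree

Minimal polynomial: x² - 17


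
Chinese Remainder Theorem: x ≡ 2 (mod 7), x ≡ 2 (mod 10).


m₁ = 7, m₂ = 10, gcd = 1, so CRT applies. M = m₁·m₂ = 70
Let M₁ = M/m₁ = 10, M₂ = M/m₂ = 7
Find y₁ ≡ M₁⁻¹ (mod m₁): 10⁻¹ ≡ 5 (mod 7)
Find y₂ ≡ M₂⁻¹ (mod m₂): 7⁻¹ ≡ 3 (mod 10)
x = a₁·M₁·y₁ + a₂·M₂·y₂ = 2·10·5 + 2·7·3 = 142
Reduce mod 70: x ≡ 2
Check: 2 mod 7 = 2 ✓, 2 mod 10 = 2 ✓

x ≡ 2 (mod 70)


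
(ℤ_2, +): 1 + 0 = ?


Operation: addition mod 2
1 + 0 = (a + b) mod 2 with a = 1, b = 0

1 + 0 = 1


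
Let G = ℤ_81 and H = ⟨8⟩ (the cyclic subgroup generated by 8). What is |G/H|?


|⟨8⟩| = n / gcd(8, 81) = 81 / 1 = 81
H is normal (ℤ_81 is abelian).
|G/H| = |G| / |H| = 81 / 81 = 1

|G/H| = 1


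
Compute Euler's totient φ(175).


Factor n: 175 = 5^2 × 7
φ(n) = n · ∏(1 - 1/p) over distinct primes p | n
φ(175) = 175 · (1 - 1/5) · (1 - 1/7) = 120

φ(175) = 120


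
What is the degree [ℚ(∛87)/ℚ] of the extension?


∛87 has minimal polynomial x³ - 87 (irreducible over ℚ since 87 is not a perfect cube)

[ℚ(∛87)/ℚ] = 3


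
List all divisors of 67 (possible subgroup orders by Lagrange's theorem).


Lagrange's theorem: |H| divides |G|
|G| = 67
Divisors of 67: 1, 67

Possible subgroup orders: {1, 67}


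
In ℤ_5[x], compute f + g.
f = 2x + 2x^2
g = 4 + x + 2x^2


Add coefficients mod 5:
x^0: 0 + 4 = 4 (mod 5)
x^1: 2 + 1 = 3 (mod 5)
x^2: 2 + 2 = 4 (mod 5)
Result: 4 + 3x + 4x^2

f + g = 4 + 3x + 4x^2


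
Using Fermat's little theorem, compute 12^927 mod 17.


Fermat's little theorem: if p is prime and gcd(a,p)=1, then a^(p-1) ≡ 1 (mod p)
p = 17 is prime, gcd(12,17) = 1
Reduce exponent: 927 mod 16 = 15
So 12^927 ≡ 12^15 (mod 17)
12^15 mod 17 = 10

12^927 ≡ 10 (mod 17)


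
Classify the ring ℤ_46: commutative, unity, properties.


ℤ_46 is a commutative ring with unity 1; 46 = 2×23 is composite, so 2·23 ≡ 0 gives zero divisors (not an integral domain)
Commutative: Yes
Integral domain: No
Has unity: Yes

ℤ_46: Commutative=Yes, Unity=Yes


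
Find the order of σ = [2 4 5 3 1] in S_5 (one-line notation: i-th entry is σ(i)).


Cycle decomposition: (1 2 4 3 5)
Cycle lengths: 5
Order = lcm(5) = 5

ord(σ) = 5


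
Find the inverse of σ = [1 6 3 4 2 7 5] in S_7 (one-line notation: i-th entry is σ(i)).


To find σ⁻¹, swap domain and range:
σ(1) = 1 → σ⁻¹(1) = 1
σ(2) = 6 → σ⁻¹(6) = 2
σ(3) = 3 → σ⁻¹(3) = 3
σ(4) = 4 → σ⁻¹(4) = 4
σ(5) = 2 → σ⁻¹(2) = 5
σ(6) = 7 → σ⁻¹(7) = 6
σ(7) = 5 → σ⁻¹(5) = 7

σ⁻¹ = [1 5 3 4 7 2 6]


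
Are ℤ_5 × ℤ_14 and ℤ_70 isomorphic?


Comparing ℤ_5 × ℤ_14 and ℤ_70:
gcd(5,14) = 1, so ℤ_5 × ℤ_14 ≅ ℤ_70 (CRT)

Yes, ℤ_5 × ℤ_14 ≅ ℤ_70


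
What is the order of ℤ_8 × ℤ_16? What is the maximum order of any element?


|ℤ_8 × ℤ_16| = 8 × 16 = 128
Max element order = lcm(8,16) = 16
Cyclic? No (gcd=8)

|ℤ_8×ℤ_16| = 128, max element order = 16


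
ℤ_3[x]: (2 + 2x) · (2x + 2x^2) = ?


Expand and collect like terms; reduce coefficients mod 3:
x^0: 2·0 = 0 ≡ 0 (mod 3)
x^1: 2·2 + 2·0 = 4 ≡ 1 (mod 3)
x^2: 2·2 + 2·2 = 8 ≡ 2 (mod 3)
x^3: 2·2 = 4 ≡ 1 (mod 3)
Result: x + 2x^2 + x^3

f · g = x + 2x^2 + x^3


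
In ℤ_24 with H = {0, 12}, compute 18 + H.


18 + H = {18 + h (mod 24) : h ∈ H}
18+0=18, 18+12=6
18 + H = {6, 18} = 6 + H

18 + H = {6, 18}


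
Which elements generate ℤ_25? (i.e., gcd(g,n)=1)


g generates ℤ_n iff gcd(g,n) = 1
Prime factors of 25: 5
Generators are g ∈ {1,...,24} not divisible by any of these primes.
Generators: {1, 2, 3, 4, 6, 7, 8, 9, 11, 12, 13, 14, 16, 17, 18, 19, 21, 22, 23, 24}
Number of generators = φ(25) = 20

Generators of ℤ_25 = {1, 2, 3, 4, 6, 7, 8, 9, 11, 12, 13, 14, 16, 17, 18, 19, 21, 22, 23, 24}


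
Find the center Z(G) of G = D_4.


Z(G) = {g ∈ G | gx = xg for all x ∈ G}
For even n, Z(D_n) = {e, r^(n/2)}: the 180° rotation r^2 commutes with every reflection and rotation

Z(D_4) = {e, r^2}


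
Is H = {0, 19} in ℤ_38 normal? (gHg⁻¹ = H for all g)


H = {0, 19} in ℤ_38
ℤ_38 is abelian; every subgroup of an abelian group is normal

Yes, normal subgroup


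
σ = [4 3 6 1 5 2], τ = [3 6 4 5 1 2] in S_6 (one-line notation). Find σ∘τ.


σ∘τ: apply τ first, then σ
1 →τ 3 →σ 6
2 →τ 6 →σ 2
3 →τ 4 →σ 1
4 →τ 5 →σ 5
5 →τ 1 →σ 4
6 →τ 2 →σ 3

σ∘τ = [6 2 1 5 4 3]


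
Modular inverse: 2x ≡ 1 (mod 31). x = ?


Use the extended Euclidean algorithm to write 1 = 2·s + 31·t; then s mod 31 is the inverse.
Euclidean algorithm:
  2 = 0·31 + 2
  31 = 15·2 + 1
  2 = 2·1 + 0
gcd(2,31) = 1
Back-substitution gives: 2·(-15) + 31·(1) = 1
So 2⁻¹ ≡ -15 ≡ 16 (mod 31)
Check: 2 × 16 = 32 ≡ 1 (mod 31) ✓

2⁻¹ ≡ 16 (mod 31)


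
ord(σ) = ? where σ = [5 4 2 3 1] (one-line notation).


Cycle decomposition: (1 5) (2 4 3)
Cycle lengths: 2, 3
Order = lcm(2, 3) = 6

ord(σ) = 6


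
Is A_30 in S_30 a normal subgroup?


H = A_30 in S_30
A_30 has index 2 in S_30, and every subgroup of index 2 is normal

Yes, normal subgroup


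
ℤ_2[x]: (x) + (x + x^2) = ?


Add coefficients mod 2:
x^0: 0 + 0 = 0 (mod 2)
x^1: 1 + 1 = 0 (mod 2)
x^2: 0 + 1 = 1 (mod 2)
Result: x^2

f + g = x^2


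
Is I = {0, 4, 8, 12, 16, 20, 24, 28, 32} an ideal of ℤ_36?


Check ideal conditions for I = {0, 4, 8, 12, 16, 20, 24, 28, 32} in ℤ_36:
(1) I is an additive subgroup? Yes
(2) For r ∈ ℤ_36 and a ∈ I: r·a ∈ I? Yes

Yes, I is an ideal of ℤ_36


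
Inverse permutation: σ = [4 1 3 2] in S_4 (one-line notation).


To find σ⁻¹, swap domain and range:
σ(1) = 4 → σ⁻¹(4) = 1
σ(2) = 1 → σ⁻¹(1) = 2
σ(3) = 3 → σ⁻¹(3) = 3
σ(4) = 2 → σ⁻¹(2) = 4

σ⁻¹ = [2 4 3 1]


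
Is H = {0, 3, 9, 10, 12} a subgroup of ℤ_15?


Subgroup test for H = {0, 3, 9, 10, 12} in (ℤ_15, +):
(1) 0 ∈ H? Yes
(2) Closure: for all a,b ∈ H, (a+b) mod 15 ∈ H? No  [counterexample: 3 + 3 = 6 ∉ H]
(3) Inverses: for all a ∈ H, -a mod 15 ∈ H? No

No, H is not a subgroup of ℤ_15


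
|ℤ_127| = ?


ℤ_n has n elements.

|ℤ_127| = 127


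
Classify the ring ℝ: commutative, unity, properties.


ℝ is a field: commutative, has unity, every nonzero element is a unit (hence an integral domain)
Commutative: Yes
Integral domain: Yes
Has unity: Yes

ℝ: Commutative=Yes, Unity=Yes


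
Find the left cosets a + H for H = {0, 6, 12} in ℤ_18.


H = {0, 6, 12}, |H| = 3
Number of cosets = |G|/|H| = 18/3 = 6
0 + H = {0, 6, 12}
1 + H = {1, 7, 13}
2 + H = {2, 8, 14}
3 + H = {3, 9, 15}
4 + H = {4, 10, 16}
5 + H = {5, 11, 17}

Cosets: 0+H={0,6,12}; 1+H={1,7,13}; 2+H={2,8,14}; 3+H={3,9,15}; 4+H={4,10,16}; 5+H={5,11,17}


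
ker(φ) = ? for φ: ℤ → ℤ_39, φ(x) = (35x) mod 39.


Kernel = preimage of identity
ker(φ) = {x ∈ ℤ : 35x ≡ 0 (mod 39)}. gcd(35,39) = 1, so 35x ≡ 0 (mod 39) ⟺ x ≡ 0 (mod 39/1 = 39). Hence ker(φ) = 39ℤ

ker(φ) = 39ℤ


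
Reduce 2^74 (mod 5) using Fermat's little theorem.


Fermat's little theorem: if p is prime and gcd(a,p)=1, then a^(p-1) ≡ 1 (mod p)
p = 5 is prime, gcd(2,5) = 1
Reduce exponent: 74 mod 4 = 2
So 2^74 ≡ 2^2 (mod 5)
2^2 mod 5 = 4

2^74 ≡ 4 (mod 5)


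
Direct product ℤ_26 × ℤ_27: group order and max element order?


|ℤ_26 × ℤ_27| = 26 × 27 = 702
Max element order = lcm(26,27) = 702
Cyclic? Yes (gcd=1)

|ℤ_26×ℤ_27| = 702, max element order = 702


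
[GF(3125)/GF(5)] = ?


GF(3125) = GF(5^5), so the extension degree is 5

[GF(3125)/GF(5)] = 5


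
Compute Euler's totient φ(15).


φ(n) = count of k ∈ {1,...,n} with gcd(k,n)=1
Coprimes to 15: {1, 2, 4, 7, 8, 11, 13, 14}
Count: 8

φ(15) = 8


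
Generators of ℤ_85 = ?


g generates ℤ_n iff gcd(g,n) = 1
Prime factors of 85: 5, 17
Generators are g ∈ {1,...,84} not divisible by any of these primes.
Generators: {1, 2, 3, 4, 6, 7, 8, 9, 11, 12, 13, 14, 16, 18, 19, 21, 22, 23, 24, 26, 27, 28, 29, 31, 32, 33, 36, 37, 38, 39, 41, 42, 43, 44, 46, 47, 48, 49, 52, 53, 54, 56, 57, 58, 59, 61, 62, 63, 64, 66, 67, 69, 71, 72, 73, 74, 76, 77, 78, 79, 81, 82, 83, 84}
Number of generators = φ(85) = 64

Generators of ℤ_85 = {1, 2, 3, 4, 6, 7, 8, 9, 11, 12, 13, 14, 16, 18, 19, 21, 22, 23, 24, 26, 27, 28, 29, 31, 32, 33, 36, 37, 38, 39, 41, 42, 43, 44, 46, 47, 48, 49, 52, 53, 54, 56, 57, 58, 59, 61, 62, 63, 64, 66, 67, 69, 71, 72, 73, 74, 76, 77, 78, 79, 81, 82, 83, 84}


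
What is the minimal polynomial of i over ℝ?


i satisfies x² + 1 = 0, irreducible over ℝ

Minimal polynomial: x² + 1


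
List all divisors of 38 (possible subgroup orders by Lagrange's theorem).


Lagrange's theorem: |H| divides |G|
|G| = 38
Divisors of 38: 1, 2, 19, 38

Possible subgroup orders: {1, 2, 19, 38}


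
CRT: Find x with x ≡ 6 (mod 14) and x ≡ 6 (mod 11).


m₁ = 14, m₂ = 11, gcd = 1, so CRT applies. M = m₁·m₂ = 154
Let M₁ = M/m₁ = 11, M₂ = M/m₂ = 14
Find y₁ ≡ M₁⁻¹ (mod m₁): 11⁻¹ ≡ 9 (mod 14)
Find y₂ ≡ M₂⁻¹ (mod m₂): 14⁻¹ ≡ 4 (mod 11)
x = a₁·M₁·y₁ + a₂·M₂·y₂ = 6·11·9 + 6·14·4 = 930
Reduce mod 154: x ≡ 6
Check: 6 mod 14 = 6 ✓, 6 mod 11 = 6 ✓

x ≡ 6 (mod 154)


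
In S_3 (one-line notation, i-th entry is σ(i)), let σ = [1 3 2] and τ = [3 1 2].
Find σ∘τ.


σ∘τ: apply τ first, then σ
1 →τ 3 →σ 2
2 →τ 1 →σ 1
3 →τ 2 →σ 3

σ∘τ = [2 1 3]


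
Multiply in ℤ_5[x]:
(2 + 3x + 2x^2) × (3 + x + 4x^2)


Expand and collect like terms; reduce coefficients mod 5:
x^0: 2·3 = 6 ≡ 1 (mod 5)
x^1: 2·1 + 3·3 = 11 ≡ 1 (mod 5)
x^2: 2·4 + 3·1 + 2·3 = 17 ≡ 2 (mod 5)
x^3: 3·4 + 2·1 = 14 ≡ 4 (mod 5)
x^4: 2·4 = 8 ≡ 3 (mod 5)
Result: 1 + x + 2x^2 + 4x^3 + 3x^4

f · g = 1 + x + 2x^2 + 4x^3 + 3x^4


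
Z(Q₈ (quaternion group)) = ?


Z(G) = {g ∈ G | gx = xg for all x ∈ G}
In Q₈ = {±1, ±i, ±j, ±k}, only ±1 commute with every element

Z(Q₈ (quaternion group)) = {1, -1}


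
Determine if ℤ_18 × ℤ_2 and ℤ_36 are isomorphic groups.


Comparing ℤ_18 × ℤ_2 and ℤ_36:
gcd(18,2) = 2 ≠ 1. Max element order in ℤ_18×ℤ_2 is lcm(18,2) = 18 < 36, so it has no element of order 36

No, ℤ_18 × ℤ_2 ≇ ℤ_36


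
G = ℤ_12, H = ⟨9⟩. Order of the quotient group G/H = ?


|⟨9⟩| = n / gcd(9, 12) = 12 / 3 = 4
H is normal (ℤ_12 is abelian).
|G/H| = |G| / |H| = 12 / 4 = 3

|G/H| = 3


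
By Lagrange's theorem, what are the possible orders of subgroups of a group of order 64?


Lagrange's theorem: |H| divides |G|
|G| = 64
Divisors of 64: 1, 2, 4, 8, 16, 32, 64

Possible subgroup orders: {1, 2, 4, 8, 16, 32, 64}


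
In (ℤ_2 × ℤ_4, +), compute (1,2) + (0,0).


Operation: componentwise addition mod (2, 4)
(1,2) + (0,0) = ((a₁+b₁) mod 2, (a₂+b₂) mod 4) with a = (1,2), b = (0,0)

(1,2) + (0,0) = (1,2)


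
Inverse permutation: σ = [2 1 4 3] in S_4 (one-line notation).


To find σ⁻¹, swap domain and range:
σ(1) = 2 → σ⁻¹(2) = 1
σ(2) = 1 → σ⁻¹(1) = 2
σ(3) = 4 → σ⁻¹(4) = 3
σ(4) = 3 → σ⁻¹(3) = 4

σ⁻¹ = [2 1 4 3]


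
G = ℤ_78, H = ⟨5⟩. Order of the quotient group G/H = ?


|⟨5⟩| = n / gcd(5, 78) = 78 / 1 = 78
H is normal (ℤ_78 is abelian).
|G/H| = |G| / |H| = 78 / 78 = 1

|G/H| = 1


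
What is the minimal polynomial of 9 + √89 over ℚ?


Let α = 9 + √89. Then α - 9 = √89, so (α - 9)² = 89, giving α² - 18α - 8 = 0. Degree 2 and α ∉ ℚ, so this is the minimal polynomial.

Minimal polynomial: x² - 18x - 8


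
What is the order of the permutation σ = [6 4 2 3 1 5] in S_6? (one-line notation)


Cycle decomposition: (1 6 5) (2 4 3)
Cycle lengths: 3, 3
Order = lcm(3, 3) = 3

ord(σ) = 3


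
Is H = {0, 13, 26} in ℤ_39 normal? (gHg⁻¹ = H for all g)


H = {0, 13, 26} in ℤ_39
ℤ_39 is abelian; every subgroup of an abelian group is normal

Yes, normal subgroup


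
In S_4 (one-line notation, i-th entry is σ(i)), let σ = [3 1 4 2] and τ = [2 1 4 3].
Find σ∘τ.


σ∘τ: apply τ first, then σ
1 →τ 2 →σ 1
2 →τ 1 →σ 3
3 →τ 4 →σ 2
4 →τ 3 →σ 4

σ∘τ = [1 3 2 4]


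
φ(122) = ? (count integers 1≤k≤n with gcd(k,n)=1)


Factor n: 122 = 2 × 61
φ(n) = n · ∏(1 - 1/p) over distinct primes p | n
φ(122) = 122 · (1 - 1/2) · (1 - 1/61) = 60

φ(122) = 60


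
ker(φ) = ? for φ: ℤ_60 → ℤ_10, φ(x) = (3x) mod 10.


Kernel = preimage of identity
ker(φ) = {x ∈ ℤ_60 : 3x ≡ 0 (mod 10)}. Since 10 | 60, φ is well-defined. The kernel is the cyclic subgroup ⟨10⟩ of ℤ_60 (order 6), i.e. {0, 10, 20, 30, 40, 50}

ker(φ) = {0, 10, 20, 30, 40, 50}


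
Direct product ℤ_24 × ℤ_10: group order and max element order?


|ℤ_24 × ℤ_10| = 24 × 10 = 240
Max element order = lcm(24,10) = 120
Cyclic? No (gcd=2)

|ℤ_24×ℤ_10| = 240, max element order = 120


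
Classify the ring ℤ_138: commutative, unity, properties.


ℤ_138 is a commutative ring with unity 1; 138 = 2×69 is composite, so 2·69 ≡ 0 gives zero divisors (not an integral domain)
Commutative: Yes
Integral domain: No
Has unity: Yes

ℤ_138: Commutative=Yes, Unity=Yes


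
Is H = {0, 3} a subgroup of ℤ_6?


Subgroup test for H = {0, 3} in (ℤ_6, +):
(1) 0 ∈ H? Yes
(2) Closure: for all a,b ∈ H, (a+b) mod 6 ∈ H? Yes
(3) Inverses: for all a ∈ H, -a mod 6 ∈ H? Yes

Yes, H is a subgroup of ℤ_6


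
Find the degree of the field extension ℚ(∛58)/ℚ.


∛58 has minimal polynomial x³ - 58 (irreducible over ℚ since 58 is not a perfect cube)

[ℚ(∛58)/ℚ] = 3


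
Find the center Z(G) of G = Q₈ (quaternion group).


Z(G) = {g ∈ G | gx = xg for all x ∈ G}
In Q₈ = {±1, ±i, ±j, ±k}, only ±1 commute with every element

Z(Q₈ (quaternion group)) = {1, -1}


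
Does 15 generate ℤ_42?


g generates ℤ_n iff gcd(g, n) = 1
gcd(15, 42) = 3
Since gcd = 3 ≠ 1, ⟨15⟩ has order 14 < 42, so 15 is not a generator.

No, 15 does not generate ℤ_42


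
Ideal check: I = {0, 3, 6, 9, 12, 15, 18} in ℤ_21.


Check ideal conditions for I = {0, 3, 6, 9, 12, 15, 18} in ℤ_21:
(1) I is an additive subgroup? Yes
(2) For r ∈ ℤ_21 and a ∈ I: r·a ∈ I? Yes

Yes, I is an ideal of ℤ_21


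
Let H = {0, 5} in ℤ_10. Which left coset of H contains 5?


5 + H = {5 + h (mod 10) : h ∈ H}
5+0=5, 5+5=0
5 + H = {0, 5} = 0 + H

5 + H = {0, 5}


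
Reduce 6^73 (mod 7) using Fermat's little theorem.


Fermat's little theorem: if p is prime and gcd(a,p)=1, then a^(p-1) ≡ 1 (mod p)
p = 7 is prime, gcd(6,7) = 1
Reduce exponent: 73 mod 6 = 1
So 6^73 ≡ 6^1 (mod 7)
6^1 mod 7 = 6

6^73 ≡ 6 (mod 7)


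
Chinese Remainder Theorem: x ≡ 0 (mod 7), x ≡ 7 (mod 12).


m₁ = 7, m₂ = 12, gcd = 1, so CRT applies. M = m₁·m₂ = 84
Let M₁ = M/m₁ = 12, M₂ = M/m₂ = 7
Find y₁ ≡ M₁⁻¹ (mod m₁): 12⁻¹ ≡ 3 (mod 7)
Find y₂ ≡ M₂⁻¹ (mod m₂): 7⁻¹ ≡ 7 (mod 12)
x = a₁·M₁·y₁ + a₂·M₂·y₂ = 0·12·3 + 7·7·7 = 343
Reduce mod 84: x ≡ 7
Check: 7 mod 7 = 0 ✓, 7 mod 12 = 7 ✓

x ≡ 7 (mod 84)


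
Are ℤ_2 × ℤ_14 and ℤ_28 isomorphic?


Comparing ℤ_2 × ℤ_14 and ℤ_28:
gcd(2,14) = 2 ≠ 1. Max element order in ℤ_2×ℤ_14 is lcm(2,14) = 14 < 28, so it has no element of order 28

No, ℤ_2 × ℤ_14 ≇ ℤ_28


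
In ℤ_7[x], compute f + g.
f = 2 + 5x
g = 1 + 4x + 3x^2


Add coefficients mod 7:
x^0: 2 + 1 = 3 (mod 7)
x^1: 5 + 4 = 2 (mod 7)
x^2: 0 + 3 = 3 (mod 7)
Result: 3 + 2x + 3x^2

f + g = 3 + 2x + 3x^2


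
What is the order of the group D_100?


|D_n| = 2n (n rotations and n reflections)
|D_100| = 2×100 = 200

|D_100| = 200


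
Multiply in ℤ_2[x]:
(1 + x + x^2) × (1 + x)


Expand and collect like terms; reduce coefficients mod 2:
x^0: 1·1 = 1 ≡ 1 (mod 2)
x^1: 1·1 + 1·1 = 2 ≡ 0 (mod 2)
x^2: 1·1 + 1·1 = 2 ≡ 0 (mod 2)
x^3: 1·1 = 1 ≡ 1 (mod 2)
Result: 1 + x^3

f · g = 1 + x^3


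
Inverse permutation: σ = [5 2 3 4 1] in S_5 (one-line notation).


To find σ⁻¹, swap domain and range:
σ(1) = 5 → σ⁻¹(5) = 1
σ(2) = 2 → σ⁻¹(2) = 2
σ(3) = 3 → σ⁻¹(3) = 3
σ(4) = 4 → σ⁻¹(4) = 4
σ(5) = 1 → σ⁻¹(1) = 5

σ⁻¹ = [5 2 3 4 1]


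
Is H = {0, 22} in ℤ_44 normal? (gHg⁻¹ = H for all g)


H = {0, 22} in ℤ_44
ℤ_44 is abelian; every subgroup of an abelian group is normal

Yes, normal subgroup


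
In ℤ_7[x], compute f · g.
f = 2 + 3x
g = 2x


Expand and collect like terms; reduce coefficients mod 7:
x^0: 2·0 = 0 ≡ 0 (mod 7)
x^1: 2·2 + 3·0 = 4 ≡ 4 (mod 7)
x^2: 3·2 = 6 ≡ 6 (mod 7)
Result: 4x + 6x^2

f · g = 4x + 6x^2


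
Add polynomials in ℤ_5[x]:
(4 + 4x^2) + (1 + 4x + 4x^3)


Add coefficients mod 5:
x^0: 4 + 1 = 0 (mod 5)
x^1: 0 + 4 = 4 (mod 5)
x^2: 4 + 0 = 4 (mod 5)
x^3: 0 + 4 = 4 (mod 5)
Result: 4x + 4x^2 + 4x^3

f + g = 4x + 4x^2 + 4x^3


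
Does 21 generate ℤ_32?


g generates ℤ_n iff gcd(g, n) = 1
gcd(21, 32) = 1
Since gcd = 1, 21 is a generator.

Yes, 21 generates ℤ_32


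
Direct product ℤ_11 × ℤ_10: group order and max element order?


|ℤ_11 × ℤ_10| = 11 × 10 = 110
Max element order = lcm(11,10) = 110
Cyclic? Yes (gcd=1)

|ℤ_11×ℤ_10| = 110, max element order = 110


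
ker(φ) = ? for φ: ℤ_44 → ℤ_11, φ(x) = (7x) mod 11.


Kernel = preimage of identity
ker(φ) = {x ∈ ℤ_44 : 7x ≡ 0 (mod 11)}. Since 11 | 44, φ is well-defined. The kernel is the cyclic subgroup ⟨11⟩ of ℤ_44 (order 4), i.e. {0, 11, 22, 33}

ker(φ) = {0, 11, 22, 33}


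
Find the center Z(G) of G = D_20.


Z(G) = {g ∈ G | gx = xg for all x ∈ G}
For even n, Z(D_n) = {e, r^(n/2)}: the 180° rotation r^10 commutes with every reflection and rotation

Z(D_20) = {e, r^10}


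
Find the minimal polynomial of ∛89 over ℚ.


∛89 satisfies x³ - 89 = 0, irreducible over ℚ (no rational root; 89 is not a perfect cube)

Minimal polynomial: x³ - 89


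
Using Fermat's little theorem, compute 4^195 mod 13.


Fermat's little theorem: if p is prime and gcd(a,p)=1, then a^(p-1) ≡ 1 (mod p)
p = 13 is prime, gcd(4,13) = 1
Reduce exponent: 195 mod 12 = 3
So 4^195 ≡ 4^3 (mod 13)
4^3 mod 13 = 12

4^195 ≡ 12 (mod 13)


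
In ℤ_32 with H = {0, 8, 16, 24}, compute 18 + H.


18 + H = {18 + h (mod 32) : h ∈ H}
18+0=18, 18+8=26, 18+16=2, 18+24=10
18 + H = {2, 10, 18, 26} = 2 + H

18 + H = {2, 10, 18, 26}


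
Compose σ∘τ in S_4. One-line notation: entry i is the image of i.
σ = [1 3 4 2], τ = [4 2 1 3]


σ∘τ: apply τ first, then σ
1 →τ 4 →σ 2
2 →τ 2 →σ 3
3 →τ 1 →σ 1
4 →τ 3 →σ 4

σ∘τ = [2 3 1 4]


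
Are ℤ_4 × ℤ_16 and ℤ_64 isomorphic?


Comparing ℤ_4 × ℤ_16 and ℤ_64:
gcd(4,16) = 4 ≠ 1. Max element order in ℤ_4×ℤ_16 is lcm(4,16) = 16 < 64, so it has no element of order 64

No, ℤ_4 × ℤ_16 ≇ ℤ_64


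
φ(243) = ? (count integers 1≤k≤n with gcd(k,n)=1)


Factor n: 243 = 3^5
φ(n) = n · ∏(1 - 1/p) over distinct primes p | n
φ(243) = 243 · (1 - 1/3) = 162

φ(243) = 162
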